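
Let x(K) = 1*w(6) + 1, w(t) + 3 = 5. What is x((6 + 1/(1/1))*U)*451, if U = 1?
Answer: 1353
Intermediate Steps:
w(t) = 2 (w(t) = -3 + 5 = 2)
x(K) = 3 (x(K) = 1*2 + 1 = 2 + 1 = 3)
x((6 + 1/(1/1))*U)*451 = 3*451 = 1353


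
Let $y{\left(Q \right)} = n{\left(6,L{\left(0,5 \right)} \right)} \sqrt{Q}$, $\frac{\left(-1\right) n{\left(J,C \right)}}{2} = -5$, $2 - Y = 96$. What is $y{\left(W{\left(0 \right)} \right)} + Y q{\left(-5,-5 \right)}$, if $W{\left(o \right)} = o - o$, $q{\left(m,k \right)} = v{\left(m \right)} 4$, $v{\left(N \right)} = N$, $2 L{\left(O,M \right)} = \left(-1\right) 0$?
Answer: $1880$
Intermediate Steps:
$Y = -94$ ($Y = 2 - 96 = -94$)
$L{\left(O,M \right)} = 0$ ($L{\left(O,M \right)} = \frac{\left(-1\right) 0}{2} = \frac{1}{2} \cdot 0 = 0$)
$n{\left(J,C \right)} = 10$ ($n{\left(J,C \right)} = \left(-2\right) \left(-5\right) = 10$)
$q{\left(m,k \right)} = 4 m$ ($q{\left(m,k \right)} = m 4 = 4 m$)
$W{\left(o \right)} = 0$
$y{\left(Q \right)} = 10 \sqrt{Q}$
$y{\left(W{\left(0 \right)} \right)} + Y q{\left(-5,-5 \right)} = 10 \sqrt{0} - 94 \cdot 4 \left(-5\right) = 10 \cdot 0 - -1880 = 0 + 1880 = 1880$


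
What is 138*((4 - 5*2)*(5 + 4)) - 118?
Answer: -7570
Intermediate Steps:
138*((4 - 5*2)*(5 + 4)) - 118 = 138*((4 - 10)*9) - 118 = 138*(-6*9) - 118 = 138*(-54) - 118 = -7452 - 118 = -7570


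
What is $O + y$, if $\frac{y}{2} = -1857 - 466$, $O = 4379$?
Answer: $-267$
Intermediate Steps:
$y = -4646$ ($y = 2 \left(-1857 - 466\right) = 2 \left(-2323\right) = -4646$)
$O + y = 4379 - 4646 = -267$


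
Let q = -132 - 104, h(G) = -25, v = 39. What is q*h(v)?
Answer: 5900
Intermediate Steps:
q = -236
q*h(v) = -236*(-25) = 5900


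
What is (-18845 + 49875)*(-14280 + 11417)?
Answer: -88838890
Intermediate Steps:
(-18845 + 49875)*(-14280 + 11417) = 31030*(-2863) = -88838890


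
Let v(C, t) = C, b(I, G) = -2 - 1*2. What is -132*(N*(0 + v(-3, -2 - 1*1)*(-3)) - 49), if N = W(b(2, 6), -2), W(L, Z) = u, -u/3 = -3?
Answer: -4224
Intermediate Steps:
b(I, G) = -4 (b(I, G) = -2 - 2 = -4)
u = 9 (u = -3*(-3) = 9)
W(L, Z) = 9
N = 9
-132*(N*(0 + v(-3, -2 - 1*1)*(-3)) - 49) = -132*(9*(0 - 3*(-3)) - 49) = -132*(9*(0 + 9) - 49) = -132*(9*9 - 49) = -132*(81 - 49) = -132*32 = -4224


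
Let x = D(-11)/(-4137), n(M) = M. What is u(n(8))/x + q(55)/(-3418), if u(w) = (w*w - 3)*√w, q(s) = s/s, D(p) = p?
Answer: -1/3418 + 504714*√2/11 ≈ 64889.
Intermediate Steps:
x = 11/4137 (x = -11/(-4137) = -11*(-1/4137) = 11/4137 ≈ 0.0026589)
q(s) = 1
u(w) = √w*(-3 + w²) (u(w) = (w² - 3)*√w = (-3 + w²)*√w = √w*(-3 + w²))
u(n(8))/x + q(55)/(-3418) = (√8*(-3 + 8²))/(11/4137) + 1/(-3418) = ((2*√2)*(-3 + 64))*(4137/11) + 1*(-1/3418) = ((2*√2)*61)*(4137/11) - 1/3418 = (122*√2)*(4137/11) - 1/3418 = 504714*√2/11 - 1/3418 = -1/3418 + 504714*√2/11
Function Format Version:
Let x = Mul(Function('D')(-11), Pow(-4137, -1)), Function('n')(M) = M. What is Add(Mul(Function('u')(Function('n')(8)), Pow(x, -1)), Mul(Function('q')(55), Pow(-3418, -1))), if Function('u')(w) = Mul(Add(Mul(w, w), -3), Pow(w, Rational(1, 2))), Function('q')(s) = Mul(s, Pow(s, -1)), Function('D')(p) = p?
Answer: Add(Rational(-1, 3418), Mul(Rational(504714, 11), Pow(2, Rational(1, 2)))) ≈ 64889.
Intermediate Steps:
x = Rational(11, 4137) (x = Mul(-11, Pow(-4137, -1)) = Mul(-11, Rational(-1, 4137)) = Rational(11, 4137) ≈ 0.0026589)
Function('q')(s) = 1
Function('u')(w) = Mul(Pow(w, Rational(1, 2)), Add(-3, Pow(w, 2))) (Function('u')(w) = Mul(Add(Pow(w, 2), -3), Pow(w, Rational(1, 2))) = Mul(Add(-3, Pow(w, 2)), Pow(w, Rational(1, 2))) = Mul(Pow(w, Rational(1, 2)), Add(-3, Pow(w, 2))))
Add(Mul(Function('u')(Function('n')(8)), Pow(x, -1)), Mul(Function('q')(55), Pow(-3418, -1))) = Add(Mul(Mul(Pow(8, Rational(1, 2)), Add(-3, Pow(8, 2))), Pow(Rational(11, 4137), -1)), Mul(1, Pow(-3418, -1))) = Add(Mul(Mul(Mul(2, Pow(2, Rational(1, 2))), Add(-3, 64)), Rational(4137, 11)), Mul(1, Rational(-1, 3418))) = Add(Mul(Mul(Mul(2, Pow(2, Rational(1, 2))), 61), Rational(4137, 11)), Rational(-1, 3418)) = Add(Mul(Mul(122, Pow(2, Rational(1, 2))), Rational(4137, 11)), Rational(-1, 3418)) = Add(Mul(Rational(504714, 11), Pow(2, Rational(1, 2))), Rational(-1, 3418)) = Add(Rational(-1, 3418), Mul(Rational(504714, 11), Pow(2, Rational(1, 2))))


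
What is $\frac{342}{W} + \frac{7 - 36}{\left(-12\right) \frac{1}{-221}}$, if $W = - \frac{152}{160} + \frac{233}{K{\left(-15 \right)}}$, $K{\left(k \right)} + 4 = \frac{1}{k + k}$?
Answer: $- \frac{920644171}{1705188} \approx -539.91$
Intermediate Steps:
$K{\left(k \right)} = -4 + \frac{1}{2 k}$ ($K{\left(k \right)} = -4 + \frac{1}{k + k} = -4 + \frac{1}{2 k}$)
$W = - \frac{142099}{2420}$ ($W = - \frac{152}{160} + \frac{233}{-4 + \frac{1}{2 \left(-15\right)}} = \left(-152\right) \frac{1}{160} + \frac{233}{-4 + \frac{1}{2} \left(- \frac{1}{15}\right)} = - \frac{19}{20} + \frac{233}{-4 - \frac{1}{30}} = - \frac{19}{20} + \frac{233}{- \frac{121}{30}} = - \frac{19}{20} + 233 \left(- \frac{30}{121}\right) = - \frac{19}{20} - \frac{6990}{121} = - \frac{142099}{2420} \approx -58.719$)
$\frac{342}{W} + \frac{7 - 36}{\left(-12\right) \frac{1}{-221}} = \frac{342}{- \frac{142099}{2420}} + \frac{7 - 36}{\left(-12\right) \frac{1}{-221}} = 342 \left(- \frac{2420}{142099}\right) + \frac{7 - 36}{\left(-12\right) \left(- \frac{1}{221}\right)} = - \frac{827640}{142099} - \frac{29}{\frac{12}{221}} = - \frac{827640}{142099} - \frac{6409}{12} = - \frac{920644171}{1705188}$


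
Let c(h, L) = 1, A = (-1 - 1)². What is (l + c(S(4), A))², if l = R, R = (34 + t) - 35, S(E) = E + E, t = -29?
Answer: 841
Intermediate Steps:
S(E) = 2*E
A = 4 (A = (-2)² = 4)
R = -30 (R = (34 - 29) - 35 = 5 - 35 = -30)
l = -30
(l + c(S(4), A))² = (-30 + 1)² = (-29)² = 841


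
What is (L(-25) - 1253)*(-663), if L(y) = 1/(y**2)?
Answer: 519211212/625 ≈ 8.3074e+5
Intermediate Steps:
L(y) = y**(-2)
(L(-25) - 1253)*(-663) = ((-25)**(-2) - 1253)*(-663) = (1/625 - 1253)*(-663) = -783124/625*(-663) = 519211212/625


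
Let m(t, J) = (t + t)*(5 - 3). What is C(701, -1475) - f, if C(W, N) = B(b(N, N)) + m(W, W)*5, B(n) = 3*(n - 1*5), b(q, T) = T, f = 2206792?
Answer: -2197212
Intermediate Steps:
m(t, J) = 4*t (m(t, J) = (2*t)*2 = 4*t)
B(n) = -15 + 3*n (B(n) = 3*(n - 5) = 3*(-5 + n) = -15 + 3*n)
C(W, N) = -15 + 3*N + 20*W (C(W, N) = (-15 + 3*N) + (4*W)*5 = (-15 + 3*N) + 20*W = -15 + 3*N + 20*W)
C(701, -1475) - f = (-15 + 3*(-1475) + 20*701) - 1*2206792 = (-15 - 4425 + 14020) - 2206792 = 9580 - 2206792 = -2197212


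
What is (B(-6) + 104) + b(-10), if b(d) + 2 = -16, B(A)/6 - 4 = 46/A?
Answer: 64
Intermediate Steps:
B(A) = 24 + 276/A (B(A) = 24 + 6*(46/A) = 24 + 276/A)
b(d) = -18 (b(d) = -2 - 16 = -18)
(B(-6) + 104) + b(-10) = ((24 + 276/(-6)) + 104) - 18 = ((24 + 276*(-⅙)) + 104) - 18 = ((24 - 46) + 104) - 18 = (-22 + 104) - 18 = 82 - 18 = 64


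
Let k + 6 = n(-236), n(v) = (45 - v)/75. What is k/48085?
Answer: -169/3606375 ≈ -4.6861e-5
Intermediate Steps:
n(v) = ⅗ - v/75 (n(v) = (45 - v)*(1/75) = ⅗ - v/75)
k = -169/75 (k = -6 + (⅗ - 1/75*(-236)) = -6 + (⅗ + 236/75) = -6 + 281/75 = -169/75 ≈ -2.2533)
k/48085 = -169/75/48085 = -169/75*1/48085 = -169/3606375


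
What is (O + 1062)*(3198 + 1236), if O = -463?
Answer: 2655966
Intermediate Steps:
(O + 1062)*(3198 + 1236) = (-463 + 1062)*(3198 + 1236) = 599*4434 = 2655966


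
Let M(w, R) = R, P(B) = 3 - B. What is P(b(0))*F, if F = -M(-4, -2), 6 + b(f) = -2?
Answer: 22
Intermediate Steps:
b(f) = -8 (b(f) = -6 - 2 = -8)
F = 2 (F = -1*(-2) = 2)
P(b(0))*F = (3 - 1*(-8))*2 = (3 + 8)*2 = 11*2 = 22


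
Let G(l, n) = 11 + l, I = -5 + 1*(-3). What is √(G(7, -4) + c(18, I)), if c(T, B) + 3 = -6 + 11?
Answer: 2*√5 ≈ 4.4721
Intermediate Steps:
I = -8 (I = -5 - 3 = -8)
c(T, B) = 2 (c(T, B) = -3 + (-6 + 11) = -3 + 5 = 2)
√(G(7, -4) + c(18, I)) = √((11 + 7) + 2) = √(18 + 2) = √20 = 2*√5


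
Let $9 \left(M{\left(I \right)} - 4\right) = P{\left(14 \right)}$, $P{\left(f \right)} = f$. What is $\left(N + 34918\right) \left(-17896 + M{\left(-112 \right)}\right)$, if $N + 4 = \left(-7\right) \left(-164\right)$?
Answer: $- \frac{5806486868}{9} \approx -6.4517 \cdot 10^{8}$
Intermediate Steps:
$N = 1144$ ($N = -4 - -1148 = -4 + 1148 = 1144$)
$M{\left(I \right)} = \frac{50}{9}$ ($M{\left(I \right)} = 4 + \frac{1}{9} \cdot 14 = 4 + \frac{14}{9} = \frac{50}{9}$)
$\left(N + 34918\right) \left(-17896 + M{\left(-112 \right)}\right) = \left(1144 + 34918\right) \left(-17896 + \frac{50}{9}\right) = 36062 \left(- \frac{161014}{9}\right) = - \frac{5806486868}{9}$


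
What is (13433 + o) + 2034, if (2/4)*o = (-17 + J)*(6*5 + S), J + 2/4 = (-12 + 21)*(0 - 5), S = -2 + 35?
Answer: 7592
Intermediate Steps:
S = 33
J = -91/2 (J = -½ + (-12 + 21)*(0 - 5) = -½ + 9*(-5) = -½ - 45 = -91/2 ≈ -45.500)
o = -7875 (o = 2*((-17 - 91/2)*(6*5 + 33)) = 2*(-125*(30 + 33)/2) = 2*(-125/2*63) = 2*(-7875/2) = -7875)
(13433 + o) + 2034 = (13433 - 7875) + 2034 = 5558 + 2034 = 7592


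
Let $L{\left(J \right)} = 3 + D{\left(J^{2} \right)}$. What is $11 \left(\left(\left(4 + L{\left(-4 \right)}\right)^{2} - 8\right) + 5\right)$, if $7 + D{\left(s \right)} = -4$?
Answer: $143$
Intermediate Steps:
$D{\left(s \right)} = -11$ ($D{\left(s \right)} = -7 - 4 = -11$)
$L{\left(J \right)} = -8$ ($L{\left(J \right)} = 3 - 11 = -8$)
$11 \left(\left(\left(4 + L{\left(-4 \right)}\right)^{2} - 8\right) + 5\right) = 11 \left(\left(\left(4 - 8\right)^{2} - 8\right) + 5\right) = 11 \left(\left(\left(-4\right)^{2} - 8\right) + 5\right) = 11 \left(\left(16 - 8\right) + 5\right) = 11 \left(8 + 5\right) = 11 \cdot 13 = 143$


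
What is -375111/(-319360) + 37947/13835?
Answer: 3461682921/883669120 ≈ 3.9174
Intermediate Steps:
-375111/(-319360) + 37947/13835 = -375111*(-1/319360) + 37947*(1/13835) = 375111/319360 + 37947/13835 = 3461682921/883669120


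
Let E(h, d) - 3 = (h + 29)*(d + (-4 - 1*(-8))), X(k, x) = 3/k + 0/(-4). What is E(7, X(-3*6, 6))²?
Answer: 19881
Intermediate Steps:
X(k, x) = 3/k (X(k, x) = 3/k + 0*(-¼) = 3/k + 0 = 3/k)
E(h, d) = 3 + (4 + d)*(29 + h) (E(h, d) = 3 + (h + 29)*(d + (-4 - 1*(-8))) = 3 + (29 + h)*(d + (-4 + 8)) = 3 + (29 + h)*(d + 4) = 3 + (29 + h)*(4 + d) = 3 + (4 + d)*(29 + h))
E(7, X(-3*6, 6))² = (119 + 4*7 + 29*(3/((-3*6))) + (3/((-3*6)))*7)² = (119 + 28 + 29*(3/(-18)) + (3/(-18))*7)² = (119 + 28 + 29*(3*(-1/18)) + (3*(-1/18))*7)² = (119 + 28 + 29*(-⅙) - ⅙*7)² = (119 + 28 - 29/6 - 7/6)² = 141² = 19881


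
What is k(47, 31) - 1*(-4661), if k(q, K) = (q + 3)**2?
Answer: 7161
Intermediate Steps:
k(q, K) = (3 + q)**2
k(47, 31) - 1*(-4661) = (3 + 47)**2 - 1*(-4661) = 50**2 + 4661 = 2500 + 4661 = 7161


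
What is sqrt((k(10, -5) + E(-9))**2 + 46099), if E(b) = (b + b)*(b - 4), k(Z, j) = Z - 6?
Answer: sqrt(102743) ≈ 320.54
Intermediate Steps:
k(Z, j) = -6 + Z
E(b) = 2*b*(-4 + b) (E(b) = (2*b)*(-4 + b) = 2*b*(-4 + b))
sqrt((k(10, -5) + E(-9))**2 + 46099) = sqrt(((-6 + 10) + 2*(-9)*(-4 - 9))**2 + 46099) = sqrt((4 + 2*(-9)*(-13))**2 + 46099) = sqrt((4 + 234)**2 + 46099) = sqrt(238**2 + 46099) = sqrt(56644 + 46099) = sqrt(102743)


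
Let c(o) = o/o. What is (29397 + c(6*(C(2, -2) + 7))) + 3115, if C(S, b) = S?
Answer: 32513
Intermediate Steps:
c(o) = 1
(29397 + c(6*(C(2, -2) + 7))) + 3115 = (29397 + 1) + 3115 = 29398 + 3115 = 32513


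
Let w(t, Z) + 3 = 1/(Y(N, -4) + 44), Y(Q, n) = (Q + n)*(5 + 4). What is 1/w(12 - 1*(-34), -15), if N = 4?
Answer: -44/131 ≈ -0.33588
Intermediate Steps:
Y(Q, n) = 9*Q + 9*n (Y(Q, n) = (Q + n)*9 = 9*Q + 9*n)
w(t, Z) = -131/44 (w(t, Z) = -3 + 1/((9*4 + 9*(-4)) + 44) = -3 + 1/((36 - 36) + 44) = -3 + 1/(0 + 44) = -3 + 1/44 = -131/44)
1/w(12 - 1*(-34), -15) = 1/(-131/44) = -44/131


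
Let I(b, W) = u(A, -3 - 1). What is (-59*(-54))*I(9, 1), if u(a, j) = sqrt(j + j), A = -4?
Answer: 6372*I*sqrt(2) ≈ 9011.4*I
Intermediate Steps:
u(a, j) = sqrt(2)*sqrt(j) (u(a, j) = sqrt(2*j) = sqrt(2)*sqrt(j))
I(b, W) = 2*I*sqrt(2) (I(b, W) = sqrt(2)*sqrt(-3 - 1) = sqrt(2)*sqrt(-4) = sqrt(2)*(2*I) = 2*I*sqrt(2))
(-59*(-54))*I(9, 1) = (-59*(-54))*(2*I*sqrt(2)) = 3186*(2*I*sqrt(2)) = 6372*I*sqrt(2)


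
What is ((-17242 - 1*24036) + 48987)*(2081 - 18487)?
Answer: -126473854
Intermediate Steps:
((-17242 - 1*24036) + 48987)*(2081 - 18487) = ((-17242 - 24036) + 48987)*(-16406) = (-41278 + 48987)*(-16406) = 7709*(-16406) = -126473854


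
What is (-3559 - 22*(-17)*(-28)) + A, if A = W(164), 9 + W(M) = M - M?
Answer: -14040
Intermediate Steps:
W(M) = -9 (W(M) = -9 + (M - M) = -9 + 0 = -9)
A = -9
(-3559 - 22*(-17)*(-28)) + A = (-3559 - 22*(-17)*(-28)) - 9 = (-3559 + 374*(-28)) - 9 = (-3559 - 10472) - 9 = -14031 - 9 = -14040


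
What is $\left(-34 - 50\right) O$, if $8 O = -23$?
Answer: $\frac{483}{2} \approx 241.5$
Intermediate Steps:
$O = - \frac{23}{8}$ ($O = \frac{1}{8} \left(-23\right) = - \frac{23}{8} \approx -2.875$)
$\left(-34 - 50\right) O = \left(-34 - 50\right) \left(- \frac{23}{8}\right) = \left(-84\right) \left(- \frac{23}{8}\right) = \frac{483}{2}$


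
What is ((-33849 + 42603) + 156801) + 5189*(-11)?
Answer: 108476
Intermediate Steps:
((-33849 + 42603) + 156801) + 5189*(-11) = (8754 + 156801) - 57079 = 165555 - 57079 = 108476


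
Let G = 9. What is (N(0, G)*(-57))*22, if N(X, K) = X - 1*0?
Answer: 0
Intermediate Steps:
N(X, K) = X (N(X, K) = X + 0 = X)
(N(0, G)*(-57))*22 = (0*(-57))*22 = 0*22 = 0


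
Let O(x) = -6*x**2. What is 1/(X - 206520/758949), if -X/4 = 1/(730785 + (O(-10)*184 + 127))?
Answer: -39244746824/10679264503 ≈ -3.6749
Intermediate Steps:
X = -1/155128 (X = -4/(730785 + (-6*(-10)**2*184 + 127)) = -4/(730785 + (-6*100*184 + 127)) = -4/(730785 + (-600*184 + 127)) = -4/(730785 + (-110400 + 127)) = -4/(730785 - 110273) = -4/620512 = -4*1/620512 = -1/155128 ≈ -6.4463e-6)
1/(X - 206520/758949) = 1/(-1/155128 - 206520/758949) = 1/(-1/155128 - 206520*1/758949) = 1/(-1/155128 - 68840/252983) = 1/(-10679264503/39244746824) = -39244746824/10679264503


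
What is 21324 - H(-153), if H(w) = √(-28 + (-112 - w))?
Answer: 21324 - √13 ≈ 21320.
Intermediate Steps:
H(w) = √(-140 - w)
21324 - H(-153) = 21324 - √(-140 - 1*(-153)) = 21324 - √(-140 + 153) = 21324 - √13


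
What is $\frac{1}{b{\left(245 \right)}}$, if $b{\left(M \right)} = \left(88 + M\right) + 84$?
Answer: $\frac{1}{417} \approx 0.0023981$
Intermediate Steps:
$b{\left(M \right)} = 172 + M$
$\frac{1}{b{\left(245 \right)}} = \frac{1}{172 + 245} = \frac{1}{417}$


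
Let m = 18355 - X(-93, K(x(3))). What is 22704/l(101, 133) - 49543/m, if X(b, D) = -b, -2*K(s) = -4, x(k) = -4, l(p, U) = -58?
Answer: -208746971/529598 ≈ -394.16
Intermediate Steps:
K(s) = 2 (K(s) = -1/2*(-4) = 2)
m = 18262 (m = 18355 - (-1)*(-93) = 18355 - 1*93 = 18355 - 93 = 18262)
22704/l(101, 133) - 49543/m = 22704/(-58) - 49543/18262 = 22704*(-1/58) - 49543*1/18262 = -11352/29 - 49543/18262 = -208746971/529598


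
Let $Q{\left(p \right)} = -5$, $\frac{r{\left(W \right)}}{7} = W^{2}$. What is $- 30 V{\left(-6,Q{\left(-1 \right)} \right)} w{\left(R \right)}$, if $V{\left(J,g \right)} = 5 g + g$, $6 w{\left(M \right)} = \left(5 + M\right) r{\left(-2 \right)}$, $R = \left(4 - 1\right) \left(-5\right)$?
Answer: $-42000$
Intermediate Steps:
$R = -15$ ($R = 3 \left(-5\right) = -15$)
$r{\left(W \right)} = 7 W^{2}$
$w{\left(M \right)} = \frac{70}{3} + \frac{14 M}{3}$ ($w{\left(M \right)} = \frac{\left(5 + M\right) 7 \left(-2\right)^{2}}{6} = \frac{\left(5 + M\right) 7 \cdot 4}{6} = \frac{\left(5 + M\right) 28}{6} = \frac{140 + 28 M}{6} = \frac{70}{3} + \frac{14 M}{3}$)
$V{\left(J,g \right)} = 6 g$
$- 30 V{\left(-6,Q{\left(-1 \right)} \right)} w{\left(R \right)} = - 30 \cdot 6 \left(-5\right) \left(\frac{70}{3} + \frac{14}{3} \left(-15\right)\right) = \left(-30\right) \left(-30\right) \left(\frac{70}{3} - 70\right) = 900 \left(- \frac{140}{3}\right) = -42000$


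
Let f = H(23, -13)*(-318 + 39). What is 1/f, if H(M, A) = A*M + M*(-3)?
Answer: 1/102672 ≈ 9.7398e-6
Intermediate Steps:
H(M, A) = -3*M + A*M (H(M, A) = A*M - 3*M = -3*M + A*M)
f = 102672 (f = (23*(-3 - 13))*(-318 + 39) = (23*(-16))*(-279) = -368*(-279) = 102672)
1/f = 1/102672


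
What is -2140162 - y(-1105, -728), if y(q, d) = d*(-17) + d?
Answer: -2151810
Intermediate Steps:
y(q, d) = -16*d (y(q, d) = -17*d + d = -16*d)
-2140162 - y(-1105, -728) = -2140162 - (-16)*(-728) = -2140162 - 1*11648 = -2140162 - 11648 = -2151810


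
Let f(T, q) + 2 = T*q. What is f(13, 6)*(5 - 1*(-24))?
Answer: 2204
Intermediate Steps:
f(T, q) = -2 + T*q
f(13, 6)*(5 - 1*(-24)) = (-2 + 13*6)*(5 - 1*(-24)) = (-2 + 78)*(5 + 24) = 76*29 = 2204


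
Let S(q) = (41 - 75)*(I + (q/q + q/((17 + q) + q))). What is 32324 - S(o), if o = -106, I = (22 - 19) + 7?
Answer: 6379714/195 ≈ 32716.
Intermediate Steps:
I = 10 (I = 3 + 7 = 10)
S(q) = -374 - 34*q/(17 + 2*q) (S(q) = (41 - 75)*(10 + (q/q + q/((17 + q) + q))) = -34*(10 + (1 + q/(17 + 2*q))) = -34*(11 + q/(17 + 2*q)) = -374 - 34*q/(17 + 2*q))
32324 - S(o) = 32324 - 34*(-187 - 23*(-106))/(17 + 2*(-106)) = 32324 - 34*(-187 + 2438)/(17 - 212) = 32324 - 34*2251/(-195) = 32324 - 34*(-1)*2251/195 = 32324 - 1*(-76534/195) = 32324 + 76534/195 = 6379714/195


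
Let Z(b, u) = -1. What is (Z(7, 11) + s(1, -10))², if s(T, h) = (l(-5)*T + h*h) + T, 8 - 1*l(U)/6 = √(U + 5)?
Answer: 21904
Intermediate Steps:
l(U) = 48 - 6*√(5 + U) (l(U) = 48 - 6*√(U + 5) = 48 - 6*√(5 + U))
s(T, h) = h² + 49*T (s(T, h) = ((48 - 6*√(5 - 5))*T + h*h) + T = ((48 - 6*√0)*T + h²) + T = ((48 - 6*0)*T + h²) + T = ((48 + 0)*T + h²) + T = (48*T + h²) + T = (h² + 48*T) + T = h² + 49*T)
(Z(7, 11) + s(1, -10))² = (-1 + ((-10)² + 49*1))² = (-1 + (100 + 49))² = (-1 + 149)² = 148² = 21904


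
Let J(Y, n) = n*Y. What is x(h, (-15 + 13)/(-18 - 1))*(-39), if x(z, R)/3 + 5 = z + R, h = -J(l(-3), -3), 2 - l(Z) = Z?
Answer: -22464/19 ≈ -1182.3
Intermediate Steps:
l(Z) = 2 - Z
J(Y, n) = Y*n
h = 15 (h = -(2 - 1*(-3))*(-3) = -(2 + 3)*(-3) = -5*(-3) = -1*(-15) = 15)
x(z, R) = -15 + 3*R + 3*z (x(z, R) = -15 + 3*(z + R) = -15 + 3*(R + z) = -15 + (3*R + 3*z) = -15 + 3*R + 3*z)
x(h, (-15 + 13)/(-18 - 1))*(-39) = (-15 + 3*((-15 + 13)/(-18 - 1)) + 3*15)*(-39) = (-15 + 3*(-2/(-19)) + 45)*(-39) = (-15 + 3*(-2*(-1/19)) + 45)*(-39) = (-15 + 3*(2/19) + 45)*(-39) = (-15 + 6/19 + 45)*(-39) = (576/19)*(-39) = -22464/19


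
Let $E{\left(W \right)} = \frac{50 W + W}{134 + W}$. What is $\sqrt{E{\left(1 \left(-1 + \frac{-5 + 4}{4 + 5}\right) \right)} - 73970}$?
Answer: $\frac{i \sqrt{26452120370}}{598} \approx 271.98 i$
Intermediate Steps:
$E{\left(W \right)} = \frac{51 W}{134 + W}$
$\sqrt{E{\left(1 \left(-1 + \frac{-5 + 4}{4 + 5}\right) \right)} - 73970} = \sqrt{\frac{51 \cdot 1 \left(-1 + \frac{-5 + 4}{4 + 5}\right)}{134 + 1 \left(-1 + \frac{-5 + 4}{4 + 5}\right)} - 73970} = \sqrt{\frac{51 \cdot 1 \left(-1 - \frac{1}{9}\right)}{134 + 1 \left(-1 - \frac{1}{9}\right)} - 73970} = \sqrt{\frac{51 \cdot 1 \left(- \frac{10}{9}\right)}{134 + 1 \left(- \frac{10}{9}\right)} - 73970} = \sqrt{51 \left(- \frac{10}{9}\right) \frac{1}{134 - \frac{10}{9}} - 73970} = \sqrt{51 \left(- \frac{10}{9}\right) \frac{1}{\frac{1196}{9}} - 73970} = \sqrt{51 \left(- \frac{10}{9}\right) \frac{9}{1196} - 73970} = \sqrt{- \frac{255}{598} - 73970} = \sqrt{- \frac{44234315}{598}} = \frac{i \sqrt{26452120370}}{598}$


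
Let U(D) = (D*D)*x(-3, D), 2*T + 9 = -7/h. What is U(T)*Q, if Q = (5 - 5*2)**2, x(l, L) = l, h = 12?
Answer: -330625/192 ≈ -1722.0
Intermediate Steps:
T = -115/24 (T = -9/2 + (-7/12)/2 = -9/2 + (-7*1/12)/2 = -9/2 + (1/2)*(-7/12) = -9/2 - 7/24 = -115/24 ≈ -4.7917)
Q = 25 (Q = (5 - 10)**2 = (-5)**2 = 25)
U(D) = -3*D**2 (U(D) = (D*D)*(-3) = D**2*(-3) = -3*D**2)
U(T)*Q = -3*(-115/24)**2*25 = -3*13225/576*25 = -13225/192*25 = -330625/192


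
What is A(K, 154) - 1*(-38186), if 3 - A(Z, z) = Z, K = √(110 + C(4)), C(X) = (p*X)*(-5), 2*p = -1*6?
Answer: 38189 - √170 ≈ 38176.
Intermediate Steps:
p = -3 (p = (-1*6)/2 = (½)*(-6) = -3)
C(X) = 15*X (C(X) = -3*X*(-5) = 15*X)
K = √170 (K = √(110 + 15*4) = √(110 + 60) = √170 ≈ 13.038)
A(Z, z) = 3 - Z
A(K, 154) - 1*(-38186) = (3 - √170) - 1*(-38186) = (3 - √170) + 38186 = 38189 - √170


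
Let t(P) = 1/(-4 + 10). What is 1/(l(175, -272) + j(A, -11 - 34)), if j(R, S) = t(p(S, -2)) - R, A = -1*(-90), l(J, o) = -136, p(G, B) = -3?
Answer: -6/1355 ≈ -0.0044280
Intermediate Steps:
t(P) = 1/6
A = 90
j(R, S) = 1/6 - R
1/(l(175, -272) + j(A, -11 - 34)) = 1/(-136 + (1/6 - 1*90)) = 1/(-136 + (1/6 - 90)) = 1/(-136 - 539/6) = 1/(-1355/6) = -6/1355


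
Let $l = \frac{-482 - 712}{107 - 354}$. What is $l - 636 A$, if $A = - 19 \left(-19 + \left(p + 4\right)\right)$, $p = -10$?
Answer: $- \frac{74617506}{247} \approx -3.021 \cdot 10^{5}$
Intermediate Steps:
$l = \frac{1194}{247}$ ($l = - \frac{1194}{-247} = \left(-1194\right) \left(- \frac{1}{247}\right) = \frac{1194}{247} \approx 4.834$)
$A = 475$ ($A = - 19 \left(-19 + \left(-10 + 4\right)\right) = - 19 \left(-19 - 6\right) = \left(-19\right) \left(-25\right) = 475$)
$l - 636 A = \frac{1194}{247} - 302100 = - \frac{74617506}{247}$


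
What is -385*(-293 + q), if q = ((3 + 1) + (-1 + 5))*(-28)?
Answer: 199045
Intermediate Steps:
q = -224 (q = (4 + 4)*(-28) = 8*(-28) = -224)
-385*(-293 + q) = -385*(-293 - 224) = -385*(-517) = 199045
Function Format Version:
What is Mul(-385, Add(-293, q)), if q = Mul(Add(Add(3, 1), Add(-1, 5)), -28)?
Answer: 199045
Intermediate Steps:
q = -224 (q = Mul(Add(4, 4), -28) = Mul(8, -28) = -224)
Mul(-385, Add(-293, q)) = Mul(-385, Add(-293, -224)) = Mul(-385, -517) = 199045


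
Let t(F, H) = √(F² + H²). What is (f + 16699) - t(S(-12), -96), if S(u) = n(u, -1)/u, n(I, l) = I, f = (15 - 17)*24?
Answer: 16651 - √9217 ≈ 16555.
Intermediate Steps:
f = -48 (f = -2*24 = -48)
S(u) = 1 (S(u) = u/u = 1)
(f + 16699) - t(S(-12), -96) = (-48 + 16699) - √(1² + (-96)²) = 16651 - √(1 + 9216) = 16651 - √9217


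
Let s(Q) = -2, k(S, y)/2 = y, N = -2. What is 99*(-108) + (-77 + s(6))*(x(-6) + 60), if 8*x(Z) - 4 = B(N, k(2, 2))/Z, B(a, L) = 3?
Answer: -247465/16 ≈ -15467.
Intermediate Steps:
k(S, y) = 2*y
x(Z) = ½ + 3/(8*Z) (x(Z) = ½ + (3/Z)/8 = ½ + 3/(8*Z))
99*(-108) + (-77 + s(6))*(x(-6) + 60) = 99*(-108) + (-77 - 2)*((⅛)*(3 + 4*(-6))/(-6) + 60) = -10692 - 79*((⅛)*(-⅙)*(3 - 24) + 60) = -10692 - 79*((⅛)*(-⅙)*(-21) + 60) = -10692 - 79*(7/16 + 60) = -10692 - 79*967/16 = -10692 - 76393/16 = -247465/16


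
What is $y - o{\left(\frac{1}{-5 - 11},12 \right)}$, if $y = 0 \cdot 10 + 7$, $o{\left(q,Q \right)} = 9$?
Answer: $-2$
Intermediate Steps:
$y = 7$ ($y = 0 + 7 = 7$)
$y - o{\left(\frac{1}{-5 - 11},12 \right)} = 7 - 9 = -2$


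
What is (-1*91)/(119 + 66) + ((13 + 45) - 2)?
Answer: 10269/185 ≈ 55.508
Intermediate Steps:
(-1*91)/(119 + 66) + ((13 + 45) - 2) = -91/185 + (58 - 2) = (1/185)*(-91) + 56 = -91/185 + 56 = 10269/185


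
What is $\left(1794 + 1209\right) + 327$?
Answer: $3330$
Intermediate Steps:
$\left(1794 + 1209\right) + 327 = 3003 + 327 = 3330$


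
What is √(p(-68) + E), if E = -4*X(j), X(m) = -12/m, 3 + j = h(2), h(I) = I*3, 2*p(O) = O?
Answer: 3*I*√2 ≈ 4.2426*I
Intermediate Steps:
p(O) = O/2
h(I) = 3*I
j = 3 (j = -3 + 3*2 = -3 + 6 = 3)
E = 16 (E = -(-48)/3 = -4*(-4) = 16)
√(p(-68) + E) = √((½)*(-68) + 16) = √(-34 + 16) = √(-18) = 3*I*√2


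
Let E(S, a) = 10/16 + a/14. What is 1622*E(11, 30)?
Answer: 125705/28 ≈ 4489.5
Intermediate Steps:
E(S, a) = 5/8 + a/14 (E(S, a) = 10*(1/16) + a*(1/14) = 5/8 + a/14)
1622*E(11, 30) = 1622*(5/8 + (1/14)*30) = 1622*(5/8 + 15/7) = 1622*(155/56) = 125705/28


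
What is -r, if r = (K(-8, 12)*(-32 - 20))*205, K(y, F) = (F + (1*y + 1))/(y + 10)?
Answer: 26650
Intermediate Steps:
K(y, F) = (1 + F + y)/(10 + y) (K(y, F) = (F + (y + 1))/(10 + y) = (F + (1 + y))/(10 + y) = (1 + F + y)/(10 + y))
r = -26650 (r = (((1 + 12 - 8)/(10 - 8))*(-32 - 20))*205 = ((5/2)*(-52))*205 = -130*205 = -26650)
-r = -1*(-26650) = 26650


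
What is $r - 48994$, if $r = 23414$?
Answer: $-25580$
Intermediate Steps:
$r - 48994 = 23414 - 48994 = -25580$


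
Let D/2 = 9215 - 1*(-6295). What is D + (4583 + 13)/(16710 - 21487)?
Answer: 148177944/4777 ≈ 31019.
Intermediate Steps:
D = 31020 (D = 2*(9215 - 1*(-6295)) = 2*(9215 + 6295) = 2*15510 = 31020)
D + (4583 + 13)/(16710 - 21487) = 31020 + (4583 + 13)/(16710 - 21487) = 31020 + 4596/(-4777) = 31020 + 4596*(-1/4777) = 31020 - 4596/4777 = 148177944/4777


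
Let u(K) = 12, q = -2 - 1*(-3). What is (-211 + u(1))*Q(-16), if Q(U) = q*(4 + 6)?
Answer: -1990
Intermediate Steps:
q = 1 (q = -2 + 3 = 1)
Q(U) = 10 (Q(U) = 1*(4 + 6) = 1*10 = 10)
(-211 + u(1))*Q(-16) = (-211 + 12)*10 = -199*10 = -1990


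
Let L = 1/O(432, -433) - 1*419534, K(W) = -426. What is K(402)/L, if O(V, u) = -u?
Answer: 184458/181658221 ≈ 0.0010154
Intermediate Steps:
L = -181658221/433 (L = 1/(-1*(-433)) - 1*419534 = 1/433 - 419534 = -181658221/433 ≈ -4.1953e+5)
K(402)/L = -426/(-181658221/433) = -426*(-433/181658221) = 184458/181658221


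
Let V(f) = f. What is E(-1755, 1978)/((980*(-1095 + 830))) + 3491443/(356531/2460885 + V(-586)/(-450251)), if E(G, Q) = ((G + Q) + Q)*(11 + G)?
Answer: 2110650024425703089179/88369209025825 ≈ 2.3884e+7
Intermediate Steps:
E(G, Q) = (11 + G)*(G + 2*Q) (E(G, Q) = (G + 2*Q)*(11 + G) = (11 + G)*(G + 2*Q))
E(-1755, 1978)/((980*(-1095 + 830))) + 3491443/(356531/2460885 + V(-586)/(-450251)) = ((-1755)² + 11*(-1755) + 22*1978 + 2*(-1755)*1978)/((980*(-1095 + 830))) + 3491443/(356531/2460885 - 586/(-450251)) = (3080025 - 19305 + 43516 - 6942780)/((980*(-265))) + 3491443/(356531*(1/2460885) - 586*(-1/450251)) = -3838544/(-259700) + 3491443/(50933/351555 + 586/450251) = -3838544*(-1/259700) + 3491443/(23138645413/158287990305) = 959636/64925 + 3491443*(158287990305/23138645413) = 959636/64925 + 32509029160850595/1361096789 = 2110650024425703089179/88369209025825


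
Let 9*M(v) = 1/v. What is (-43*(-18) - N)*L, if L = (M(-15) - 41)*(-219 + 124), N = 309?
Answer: 16303520/9 ≈ 1.8115e+6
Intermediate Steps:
M(v) = 1/(9*v)
L = 105184/27 (L = ((⅑)/(-15) - 41)*(-219 + 124) = ((⅑)*(-1/15) - 41)*(-95) = (-1/135 - 41)*(-95) = -5536/135*(-95) = 105184/27 ≈ 3895.7)
(-43*(-18) - N)*L = (-43*(-18) - 1*309)*(105184/27) = (774 - 309)*(105184/27) = 465*(105184/27) = 16303520/9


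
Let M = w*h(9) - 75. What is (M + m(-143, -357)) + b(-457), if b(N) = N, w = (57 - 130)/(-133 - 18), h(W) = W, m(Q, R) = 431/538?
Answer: -42800069/81238 ≈ -526.85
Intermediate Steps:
m(Q, R) = 431/538 (m(Q, R) = 431*(1/538) = 431/538)
w = 73/151 (w = -73/(-151) = -73*(-1/151) = 73/151 ≈ 0.48344)
M = -10668/151 (M = (73/151)*9 - 75 = 657/151 - 75 = -10668/151 ≈ -70.649)
(M + m(-143, -357)) + b(-457) = (-10668/151 + 431/538) - 457 = -5674303/81238 - 457 = -42800069/81238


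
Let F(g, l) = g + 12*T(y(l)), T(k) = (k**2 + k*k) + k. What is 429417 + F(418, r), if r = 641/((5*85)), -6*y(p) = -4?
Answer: 1289561/3 ≈ 4.2985e+5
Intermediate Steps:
y(p) = 2/3 (y(p) = -1/6*(-4) = 2/3)
T(k) = k + 2*k**2 (T(k) = (k**2 + k**2) + k = 2*k**2 + k = k + 2*k**2)
r = 641/425 ≈ 1.5082
F(g, l) = 56/3 + g (F(g, l) = g + 12*(2*(1 + 2*(2/3))/3) = g + 12*(2*(1 + 4/3)/3) = g + 12*((2/3)*(7/3)) = g + 12*(14/9) = g + 56/3 = 56/3 + g)
429417 + F(418, r) = 429417 + (56/3 + 418) = 429417 + 1310/3 = 1289561/3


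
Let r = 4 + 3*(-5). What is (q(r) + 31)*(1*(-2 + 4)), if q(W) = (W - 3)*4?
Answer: -50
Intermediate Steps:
r = -11 (r = 4 - 15 = -11)
q(W) = -12 + 4*W (q(W) = (-3 + W)*4 = -12 + 4*W)
(q(r) + 31)*(1*(-2 + 4)) = ((-12 + 4*(-11)) + 31)*(1*(-2 + 4)) = ((-12 - 44) + 31)*(1*2) = (-56 + 31)*2 = -25*2 = -50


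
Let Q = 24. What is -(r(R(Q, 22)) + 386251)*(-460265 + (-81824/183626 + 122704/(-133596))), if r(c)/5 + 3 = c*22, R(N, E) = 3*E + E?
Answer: 186263894226684107132/1022154129 ≈ 1.8223e+11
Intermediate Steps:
R(N, E) = 4*E
r(c) = -15 + 110*c (r(c) = -15 + 5*(c*22) = -15 + 5*(22*c) = -15 + 110*c)
-(r(R(Q, 22)) + 386251)*(-460265 + (-81824/183626 + 122704/(-133596))) = -((-15 + 110*(4*22)) + 386251)*(-460265 + (-81824/183626 + 122704/(-133596))) = -((-15 + 110*88) + 386251)*(-460265 + (-81824*1/183626 + 122704*(-1/133596))) = -((-15 + 9680) + 386251)*(-460265 + (-40912/91813 - 30676/33399)) = -(9665 + 386251)*(-460265 - 4182875476/3066462387) = -395916*(-1411389493428031)/3066462387 = -1*(-186263894226684107132/1022154129) = 186263894226684107132/1022154129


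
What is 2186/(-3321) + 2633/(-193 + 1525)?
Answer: 648049/491508 ≈ 1.3185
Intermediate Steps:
2186/(-3321) + 2633/(-193 + 1525) = 2186*(-1/3321) + 2633/1332 = -2186/3321 + 2633*(1/1332) = -2186/3321 + 2633/1332 = 648049/491508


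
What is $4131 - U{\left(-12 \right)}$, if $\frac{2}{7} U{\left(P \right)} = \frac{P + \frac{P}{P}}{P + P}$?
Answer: $\frac{198211}{48} \approx 4129.4$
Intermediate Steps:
$U{\left(P \right)} = \frac{7 \left(1 + P\right)}{4 P}$ ($U{\left(P \right)} = \frac{7 \frac{P + \frac{P}{P}}{P + P}}{2} = \frac{7 \frac{P + 1}{2 P}}{2} = \frac{7 \left(1 + P\right) \frac{1}{2 P}}{2} = \frac{7 \frac{1 + P}{2 P}}{2} = \frac{7 \left(1 + P\right)}{4 P}$)
$4131 - U{\left(-12 \right)} = 4131 - \frac{7 \left(1 - 12\right)}{4 \left(-12\right)} = 4131 - \frac{7}{4} \left(- \frac{1}{12}\right) \left(-11\right) = 4131 - \frac{77}{48} = \frac{198211}{48}$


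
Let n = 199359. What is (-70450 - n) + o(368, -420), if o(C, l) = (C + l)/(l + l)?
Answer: -56659877/210 ≈ -2.6981e+5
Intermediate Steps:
o(C, l) = (C + l)/(2*l) (o(C, l) = (C + l)/((2*l)) = (C + l)*(1/(2*l)) = (C + l)/(2*l))
(-70450 - n) + o(368, -420) = (-70450 - 1*199359) + (½)*(368 - 420)/(-420) = (-70450 - 199359) + (½)*(-1/420)*(-52) = -269809 + 13/210 = -56659877/210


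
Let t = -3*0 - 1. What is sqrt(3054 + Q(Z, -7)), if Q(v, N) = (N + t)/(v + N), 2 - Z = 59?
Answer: sqrt(48866)/4 ≈ 55.264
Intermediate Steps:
t = -1 (t = 0 - 1 = -1)
Z = -57 (Z = 2 - 1*59 = 2 - 59 = -57)
Q(v, N) = (-1 + N)/(N + v) (Q(v, N) = (N - 1)/(v + N) = (-1 + N)/(N + v))
sqrt(3054 + Q(Z, -7)) = sqrt(3054 + (-1 - 7)/(-7 - 57)) = sqrt(3054 - 8/(-64)) = sqrt(3054 - 1/64*(-8)) = sqrt(3054 + 1/8) = sqrt(24433/8) = sqrt(48866)/4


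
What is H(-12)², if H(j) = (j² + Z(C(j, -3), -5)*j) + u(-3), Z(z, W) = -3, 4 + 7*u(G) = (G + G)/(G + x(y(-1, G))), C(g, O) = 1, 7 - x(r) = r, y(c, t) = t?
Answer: 77193796/2401 ≈ 32151.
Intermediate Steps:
x(r) = 7 - r
u(G) = -4/7 + 2*G/49 (u(G) = -4/7 + ((G + G)/(G + (7 - G)))/7 = -4/7 + ((2*G)/7)/7 = -4/7 + ((2*G)*(⅐))/7 = -4/7 + (2*G/7)/7 = -4/7 + 2*G/49)
H(j) = -34/49 + j² - 3*j (H(j) = (j² - 3*j) + (-4/7 + (2/49)*(-3)) = (j² - 3*j) + (-4/7 - 6/49) = (j² - 3*j) - 34/49 = -34/49 + j² - 3*j)
H(-12)² = (-34/49 + (-12)² - 3*(-12))² = (-34/49 + 144 + 36)² = (8786/49)² = 77193796/2401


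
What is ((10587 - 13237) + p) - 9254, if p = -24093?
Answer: -35997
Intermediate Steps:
((10587 - 13237) + p) - 9254 = ((10587 - 13237) - 24093) - 9254 = (-2650 - 24093) - 9254 = -26743 - 9254 = -35997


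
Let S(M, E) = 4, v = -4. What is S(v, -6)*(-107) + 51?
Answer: -377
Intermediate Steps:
S(v, -6)*(-107) + 51 = 4*(-107) + 51 = -428 + 51 = -377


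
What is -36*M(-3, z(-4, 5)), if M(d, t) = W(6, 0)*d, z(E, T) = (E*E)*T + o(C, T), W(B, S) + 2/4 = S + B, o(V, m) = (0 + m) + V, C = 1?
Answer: 594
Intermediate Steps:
o(V, m) = V + m (o(V, m) = m + V = V + m)
W(B, S) = -½ + B + S (W(B, S) = -½ + (S + B) = -½ + (B + S) = -½ + B + S)
z(E, T) = 1 + T + T*E² (z(E, T) = (E*E)*T + (1 + T) = E²*T + (1 + T) = T*E² + (1 + T) = 1 + T + T*E²)
M(d, t) = 11*d/2 (M(d, t) = (-½ + 6 + 0)*d = 11*d/2)
-36*M(-3, z(-4, 5)) = -198*(-3) = -36*(-33/2) = 594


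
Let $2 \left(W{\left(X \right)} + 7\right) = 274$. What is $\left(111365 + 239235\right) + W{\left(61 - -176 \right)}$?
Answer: $350730$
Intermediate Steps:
$W{\left(X \right)} = 130$ ($W{\left(X \right)} = -7 + \frac{1}{2} \cdot 274 = -7 + 137 = 130$)
$\left(111365 + 239235\right) + W{\left(61 - -176 \right)} = \left(111365 + 239235\right) + 130 = 350600 + 130 = 350730$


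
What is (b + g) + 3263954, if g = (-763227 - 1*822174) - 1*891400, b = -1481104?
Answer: -693951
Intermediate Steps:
g = -2476801 (g = (-763227 - 822174) - 891400 = -1585401 - 891400 = -2476801)
(b + g) + 3263954 = (-1481104 - 2476801) + 3263954 = -3957905 + 3263954 = -693951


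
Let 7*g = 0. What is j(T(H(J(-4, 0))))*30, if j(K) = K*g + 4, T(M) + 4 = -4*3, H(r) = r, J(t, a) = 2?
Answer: 120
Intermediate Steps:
g = 0 (g = (⅐)*0 = 0)
T(M) = -16 (T(M) = -4 - 4*3 = -4 - 12 = -16)
j(K) = 4 (j(K) = K*0 + 4 = 0 + 4 = 4)
j(T(H(J(-4, 0))))*30 = 4*30 = 120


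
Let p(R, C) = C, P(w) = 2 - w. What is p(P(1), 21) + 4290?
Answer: 4311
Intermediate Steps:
p(P(1), 21) + 4290 = 21 + 4290 = 4311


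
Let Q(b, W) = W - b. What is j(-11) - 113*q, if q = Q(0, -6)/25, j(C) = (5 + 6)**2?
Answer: 3703/25 ≈ 148.12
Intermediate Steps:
j(C) = 121 (j(C) = 11**2 = 121)
q = -6/25 (q = (-6 - 1*0)/25 = (-6 + 0)*(1/25) = -6*1/25 = -6/25 ≈ -0.24000)
j(-11) - 113*q = 121 - 113*(-6/25) = 121 + 678/25 = 3703/25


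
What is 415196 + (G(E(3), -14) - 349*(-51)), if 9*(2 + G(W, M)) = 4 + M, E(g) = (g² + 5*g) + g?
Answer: 3896927/9 ≈ 4.3299e+5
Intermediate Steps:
E(g) = g² + 6*g
G(W, M) = -14/9 + M/9 (G(W, M) = -2 + (4 + M)/9 = -2 + (4/9 + M/9) = -14/9 + M/9)
415196 + (G(E(3), -14) - 349*(-51)) = 415196 + ((-14/9 + (⅑)*(-14)) - 349*(-51)) = 415196 + ((-14/9 - 14/9) + 17799) = 415196 + (-28/9 + 17799) = 415196 + 160163/9 = 3896927/9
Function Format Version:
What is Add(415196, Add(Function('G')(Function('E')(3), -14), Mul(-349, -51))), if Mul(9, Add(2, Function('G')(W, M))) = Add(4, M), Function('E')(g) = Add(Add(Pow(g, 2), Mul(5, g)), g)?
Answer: Rational(3896927, 9) ≈ 4.3299e+5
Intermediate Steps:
Function('E')(g) = Add(Pow(g, 2), Mul(6, g))
Function('G')(W, M) = Add(Rational(-14, 9), Mul(Rational(1, 9), M)) (Function('G')(W, M) = Add(-2, Mul(Rational(1, 9), Add(4, M))) = Add(-2, Add(Rational(4, 9), Mul(Rational(1, 9), M))) = Add(Rational(-14, 9), Mul(Rational(1, 9), M)))
Add(415196, Add(Function('G')(Function('E')(3), -14), Mul(-349, -51))) = Add(415196, Add(Add(Rational(-14, 9), Mul(Rational(1, 9), -14)), Mul(-349, -51))) = Add(415196, Add(Add(Rational(-14, 9), Rational(-14, 9)), 17799)) = Add(415196, Add(Rational(-28, 9), 17799)) = Add(415196, Rational(160163, 9)) = Rational(3896927, 9)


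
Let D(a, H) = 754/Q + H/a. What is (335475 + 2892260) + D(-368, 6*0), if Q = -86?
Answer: 138792228/43 ≈ 3.2277e+6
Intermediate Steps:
D(a, H) = -377/43 + H/a (D(a, H) = 754/(-86) + H/a = 754*(-1/86) + H/a = -377/43 + H/a)
(335475 + 2892260) + D(-368, 6*0) = (335475 + 2892260) + (-377/43 + (6*0)/(-368)) = 3227735 + (-377/43 + 0*(-1/368)) = 3227735 + (-377/43 + 0) = 3227735 - 377/43 = 138792228/43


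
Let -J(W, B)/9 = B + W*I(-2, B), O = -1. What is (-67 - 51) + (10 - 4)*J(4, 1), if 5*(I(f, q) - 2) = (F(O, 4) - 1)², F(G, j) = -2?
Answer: -4964/5 ≈ -992.80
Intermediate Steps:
I(f, q) = 19/5 (I(f, q) = 2 + (-2 - 1)²/5 = 2 + (⅕)*(-3)² = 2 + (⅕)*9 = 2 + 9/5 = 19/5)
J(W, B) = -9*B - 171*W/5 (J(W, B) = -9*(B + W*(19/5)) = -9*(B + 19*W/5) = -9*B - 171*W/5)
(-67 - 51) + (10 - 4)*J(4, 1) = (-67 - 51) + (10 - 4)*(-9*1 - 171/5*4) = -118 + 6*(-9 - 684/5) = -118 + 6*(-729/5) = -118 - 4374/5 = -4964/5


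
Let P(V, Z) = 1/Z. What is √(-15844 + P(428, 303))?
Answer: I*√1454621493/303 ≈ 125.87*I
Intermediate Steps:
√(-15844 + P(428, 303)) = √(-15844 + 1/303) = √(-4800731/303) = I*√1454621493/303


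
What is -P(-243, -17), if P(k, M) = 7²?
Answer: -49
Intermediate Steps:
P(k, M) = 49
-P(-243, -17) = -1*49 = -49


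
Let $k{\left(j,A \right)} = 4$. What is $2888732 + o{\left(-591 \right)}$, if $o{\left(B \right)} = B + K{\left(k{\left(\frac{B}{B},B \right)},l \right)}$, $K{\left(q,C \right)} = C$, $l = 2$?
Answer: $2888143$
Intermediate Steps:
$o{\left(B \right)} = 2 + B$ ($o{\left(B \right)} = B + 2 = 2 + B$)
$2888732 + o{\left(-591 \right)} = 2888732 + \left(2 - 591\right) = 2888732 - 589 = 2888143$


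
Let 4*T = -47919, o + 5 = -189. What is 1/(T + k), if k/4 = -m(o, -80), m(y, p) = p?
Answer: -4/46639 ≈ -8.5765e-5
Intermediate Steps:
o = -194 (o = -5 - 189 = -194)
T = -47919/4 (T = (¼)*(-47919) = -47919/4 ≈ -11980.)
k = 320 (k = 4*(-1*(-80)) = 4*80 = 320)
1/(T + k) = 1/(-47919/4 + 320) = 1/(-46639/4) = -4/46639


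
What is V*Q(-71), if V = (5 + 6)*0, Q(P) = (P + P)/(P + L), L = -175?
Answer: 0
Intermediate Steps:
Q(P) = 2*P/(-175 + P) (Q(P) = (P + P)/(P - 175) = (2*P)/(-175 + P) = 2*P/(-175 + P))
V = 0 (V = 11*0 = 0)
V*Q(-71) = 0*(2*(-71)/(-175 - 71)) = 0*(2*(-71)/(-246)) = 0*(2*(-71)*(-1/246)) = 0*(71/123) = 0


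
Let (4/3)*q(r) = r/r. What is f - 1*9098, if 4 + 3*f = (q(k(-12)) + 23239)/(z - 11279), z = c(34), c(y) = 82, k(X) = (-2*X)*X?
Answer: -1222715783/134364 ≈ -9100.0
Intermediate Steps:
k(X) = -2*X²
q(r) = ¾ (q(r) = 3*(r/r)/4 = (¾)*1 = ¾)
z = 82
f = -272111/134364 (f = -4/3 + ((¾ + 23239)/(82 - 11279))/3 = -4/3 + ((92959/4)/(-11197))/3 = -4/3 + ((92959/4)*(-1/11197))/3 = -4/3 + (⅓)*(-92959/44788) = -4/3 - 92959/134364 = -272111/134364 ≈ -2.0252)
f - 1*9098 = -272111/134364 - 1*9098 = -272111/134364 - 9098 = -1222715783/134364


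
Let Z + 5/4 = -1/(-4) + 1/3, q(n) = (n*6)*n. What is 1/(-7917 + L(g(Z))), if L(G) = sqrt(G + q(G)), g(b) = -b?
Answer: -23751/188036657 - sqrt(30)/188036657 ≈ -0.00012634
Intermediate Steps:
q(n) = 6*n**2 (q(n) = (6*n)*n = 6*n**2)
Z = -2/3 (Z = -5/4 + (-1/(-4) + 1/3) = -5/4 + (-1*(-1/4) + 1*(1/3)) = -5/4 + (1/4 + 1/3) = -5/4 + 7/12 = -2/3 ≈ -0.66667)
L(G) = sqrt(G + 6*G**2)
1/(-7917 + L(g(Z))) = 1/(-7917 + sqrt((-1*(-2/3))*(1 + 6*(-1*(-2/3))))) = 1/(-7917 + sqrt(2*(1 + 6*(2/3))/3)) = 1/(-7917 + sqrt(2*(1 + 4)/3)) = 1/(-7917 + sqrt((2/3)*5)) = 1/(-7917 + sqrt(10/3)) = 1/(-7917 + sqrt(30)/3)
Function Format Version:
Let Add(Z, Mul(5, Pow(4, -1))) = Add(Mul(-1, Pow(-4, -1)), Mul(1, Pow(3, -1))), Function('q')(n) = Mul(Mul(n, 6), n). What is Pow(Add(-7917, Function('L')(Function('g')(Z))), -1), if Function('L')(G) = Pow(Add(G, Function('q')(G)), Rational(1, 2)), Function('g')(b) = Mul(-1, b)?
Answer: Add(Rational(-23751, 188036657), Mul(Rational(-1, 188036657), Pow(30, Rational(1, 2)))) ≈ -0.00012634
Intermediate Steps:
Function('q')(n) = Mul(6, Pow(n, 2)) (Function('q')(n) = Mul(Mul(6, n), n) = Mul(6, Pow(n, 2)))
Z = Rational(-2, 3) (Z = Add(Rational(-5, 4), Add(Mul(-1, Pow(-4, -1)), Mul(1, Pow(3, -1)))) = Add(Rational(-5, 4), Add(Mul(-1, Rational(-1, 4)), Mul(1, Rational(1, 3)))) = Add(Rational(-5, 4), Add(Rational(1, 4), Rational(1, 3))) = Add(Rational(-5, 4), Rational(7, 12)) = Rational(-2, 3) ≈ -0.66667)
Function('L')(G) = Pow(Add(G, Mul(6, Pow(G, 2))), Rational(1, 2))
Pow(Add(-7917, Function('L')(Function('g')(Z))), -1) = Pow(Add(-7917, Pow(Mul(Mul(-1, Rational(-2, 3)), Add(1, Mul(6, Mul(-1, Rational(-2, 3))))), Rational(1, 2))), -1) = Pow(Add(-7917, Pow(Mul(Rational(2, 3), Add(1, Mul(6, Rational(2, 3)))), Rational(1, 2))), -1) = Pow(Add(-7917, Pow(Mul(Rational(2, 3), Add(1, 4)), Rational(1, 2))), -1) = Pow(Add(-7917, Pow(Mul(Rational(2, 3), 5), Rational(1, 2))), -1) = Pow(Add(-7917, Pow(Rational(10, 3), Rational(1, 2))), -1) = Pow(Add(-7917, Mul(Rational(1, 3), Pow(30, Rational(1, 2)))), -1)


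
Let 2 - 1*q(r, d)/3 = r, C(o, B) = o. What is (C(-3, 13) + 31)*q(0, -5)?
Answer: 168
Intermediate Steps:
q(r, d) = 6 - 3*r
(C(-3, 13) + 31)*q(0, -5) = (-3 + 31)*(6 - 3*0) = 28*(6 + 0) = 28*6 = 168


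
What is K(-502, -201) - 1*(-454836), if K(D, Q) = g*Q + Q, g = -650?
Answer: 585285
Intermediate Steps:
K(D, Q) = -649*Q (K(D, Q) = -650*Q + Q = -649*Q)
K(-502, -201) - 1*(-454836) = -649*(-201) - 1*(-454836) = 130449 + 454836 = 585285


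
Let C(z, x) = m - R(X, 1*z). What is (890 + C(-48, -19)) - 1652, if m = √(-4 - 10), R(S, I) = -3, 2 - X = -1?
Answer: -759 + I*√14 ≈ -759.0 + 3.7417*I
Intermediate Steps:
X = 3 (X = 2 - 1*(-1) = 2 + 1 = 3)
m = I*√14 (m = √(-14) = I*√14 ≈ 3.7417*I)
C(z, x) = 3 + I*√14 (C(z, x) = I*√14 - 1*(-3) = I*√14 + 3 = 3 + I*√14)
(890 + C(-48, -19)) - 1652 = (890 + (3 + I*√14)) - 1652 = (893 + I*√14) - 1652 = -759 + I*√14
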